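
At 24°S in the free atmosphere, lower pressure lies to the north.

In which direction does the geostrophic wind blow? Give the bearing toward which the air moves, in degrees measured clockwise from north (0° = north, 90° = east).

The pressure-gradient force points toward the north (bearing 000°).
Geostrophic balance: in the Southern Hemisphere the Coriolis force deflects motion to the left, so the geostrophic wind blows 90° to the left of the pressure-gradient force (low pressure on the right).
Rotating 000° by 90° counterclockwise gives 270° — the wind blows toward the west.

270°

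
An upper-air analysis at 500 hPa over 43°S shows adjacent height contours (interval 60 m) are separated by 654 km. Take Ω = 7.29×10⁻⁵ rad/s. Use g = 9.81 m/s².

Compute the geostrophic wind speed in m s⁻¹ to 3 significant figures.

Coriolis parameter at 43°S:
f = 2Ω sin φ = 2 × 7.29×10⁻⁵ × sin 43° = 9.94×10⁻⁵ s⁻¹
Height gradient: |∂Z/∂n| = 60 m / 654000 m = 9.17×10⁻⁵
On a pressure surface, geostrophic balance gives V_g = (g/f)|∂Z/∂n|:
V_g = 9.81 × 9.17×10⁻⁵ / 9.94×10⁻⁵ = 9.05 m/s

9.05 m s⁻¹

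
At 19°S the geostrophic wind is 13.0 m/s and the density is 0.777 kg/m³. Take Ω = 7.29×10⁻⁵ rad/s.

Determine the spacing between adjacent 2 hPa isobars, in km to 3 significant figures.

417 km

Coriolis parameter at 19°S:
f = 2Ω sin φ = 2 × 7.29×10⁻⁵ × sin 19° = 4.75×10⁻⁵ s⁻¹
Geostrophic balance rearranged: |∂P/∂n| = f ρ V_g
|∂P/∂n| = 4.75×10⁻⁵ × 0.777 × 13.0 = 4.79×10⁻⁴ Pa/m
Isobar spacing: Δn = ΔP/|∂P/∂n| = 200 Pa / 4.79×10⁻⁴ Pa/m = 417125 m ≈ 417 km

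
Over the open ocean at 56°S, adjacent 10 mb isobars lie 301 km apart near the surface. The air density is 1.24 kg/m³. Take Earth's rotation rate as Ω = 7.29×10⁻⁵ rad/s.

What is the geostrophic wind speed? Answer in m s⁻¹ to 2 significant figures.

Coriolis parameter at 56°S:
f = 2Ω sin φ = 2 × 7.29×10⁻⁵ × sin 56° = 1.21×10⁻⁴ s⁻¹
Pressure gradient: |∂P/∂n| = 1000 Pa / 301000 m = 3.32×10⁻³ Pa/m
Geostrophic balance (pressure-gradient force = Coriolis force):
V_g = (1/(fρ)) |∂P/∂n| = 3.32×10⁻³ / (1.21×10⁻⁴ × 1.24) = 22.2 m/s

22 m s⁻¹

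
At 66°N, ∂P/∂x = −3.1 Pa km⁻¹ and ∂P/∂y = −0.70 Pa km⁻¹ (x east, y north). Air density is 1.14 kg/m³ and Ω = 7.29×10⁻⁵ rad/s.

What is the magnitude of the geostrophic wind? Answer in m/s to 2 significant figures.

Coriolis parameter at 66°N:
f = 2Ω sin φ = 2 × 7.29×10⁻⁵ × sin 66° = 1.33×10⁻⁴ s⁻¹
Component geostrophic relations (x east, y north):
u_g = −(1/(fρ)) ∂P/∂y,  v_g = (1/(fρ)) ∂P/∂x
u_g = −(−0.70×10⁻³)/(1.33×10⁻⁴ × 1.14) = 4.61 m/s;  v_g = (−3.1×10⁻³)/(1.33×10⁻⁴ × 1.14) = −20.4 m/s
|V_g| = √(u_g² + v_g²) = 20.9 m/s

21 m/s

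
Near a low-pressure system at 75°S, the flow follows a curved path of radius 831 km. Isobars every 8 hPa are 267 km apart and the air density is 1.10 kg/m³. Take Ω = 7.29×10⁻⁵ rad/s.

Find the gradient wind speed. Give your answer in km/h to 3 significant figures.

60.8 km/h

Coriolis parameter at 75°S:
f = 2Ω sin φ = 2 × 7.29×10⁻⁵ × sin 75° = 1.41×10⁻⁴ s⁻¹
Pressure gradient: |∂P/∂n| = 800 Pa / 267000 m = 3.00×10⁻³ Pa/m
Geostrophic speed: V_g = |∂P/∂n|/(fρ) = 3.00×10⁻³/(1.41×10⁻⁴ × 1.10) = 19.3 m/s
Around a low, centrifugal force acts outward with Coriolis, so pressure-gradient force balances both:
(1/ρ)|∂P/∂n| = fV + V²/R  →  V² + fR·V − fR·V_g = 0
With fR = 1.41×10⁻⁴ × 831×10³ m = 117 m/s:
V = [−fR + √((fR)² + 4 fR V_g)]/2 = [−117 + √(117² + 4×117×19.3)]/2 = 16.9 m/s
Subgeostrophic (V < V_g = 19.3 m/s), as expected around a low.
Converting: 16.9 m/s × 3.6 = 60.8 km/h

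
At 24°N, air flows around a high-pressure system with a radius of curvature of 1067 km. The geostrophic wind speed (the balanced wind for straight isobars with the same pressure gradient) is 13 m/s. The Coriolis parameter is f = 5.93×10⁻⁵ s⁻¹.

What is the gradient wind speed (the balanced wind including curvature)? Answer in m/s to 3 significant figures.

Around a high, pressure-gradient force acts outward with centrifugal, so Coriolis balances both:
fV = (1/ρ)|∂P/∂n| + V²/R  →  V² − fR·V + fR·V_g = 0
With fR = 5.93×10⁻⁵ × 1067×10³ m = 63.3 m/s:
V = [fR − √((fR)² − 4 fR V_g)]/2 = [63.3 − √(63.3² − 4×63.3×13)]/2 = 18.3 m/s
Supergeostrophic (V > V_g = 13 m/s), as expected around a high.

18.3 m/s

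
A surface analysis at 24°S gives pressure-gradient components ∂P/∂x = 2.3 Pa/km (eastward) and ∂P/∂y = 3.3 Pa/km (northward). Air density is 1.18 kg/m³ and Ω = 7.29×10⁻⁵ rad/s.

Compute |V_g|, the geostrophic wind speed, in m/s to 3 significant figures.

Coriolis parameter at 24°S:
f = 2Ω sin φ = 2 × 7.29×10⁻⁵ × sin 24° = 5.93×10⁻⁵ s⁻¹
In the Southern Hemisphere f is negative: f = −5.93×10⁻⁵ s⁻¹.
Component geostrophic relations (x east, y north):
u_g = −(1/(fρ)) ∂P/∂y,  v_g = (1/(fρ)) ∂P/∂x
u_g = −(3.3×10⁻³)/(−5.93×10⁻⁵ × 1.18) = 47.2 m/s;  v_g = (2.3×10⁻³)/(−5.93×10⁻⁵ × 1.18) = −32.9 m/s
|V_g| = √(u_g² + v_g²) = 57.5 m/s

57.5 m/s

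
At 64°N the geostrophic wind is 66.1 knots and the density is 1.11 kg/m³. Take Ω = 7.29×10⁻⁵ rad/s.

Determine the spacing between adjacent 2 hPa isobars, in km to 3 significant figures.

40.4 km

Coriolis parameter at 64°N:
f = 2Ω sin φ = 2 × 7.29×10⁻⁵ × sin 64° = 1.31×10⁻⁴ s⁻¹
Wind speed in SI: 66.1 knots = 34.0 m/s
Geostrophic balance rearranged: |∂P/∂n| = f ρ V_g
|∂P/∂n| = 1.31×10⁻⁴ × 1.11 × 34.0 = 4.95×10⁻³ Pa/m
Isobar spacing: Δn = ΔP/|∂P/∂n| = 200 Pa / 4.95×10⁻³ Pa/m = 40434 m ≈ 40.4 km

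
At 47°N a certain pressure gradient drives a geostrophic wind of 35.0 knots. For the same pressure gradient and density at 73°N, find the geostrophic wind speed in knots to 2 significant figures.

With the same pressure gradient and density, V_g ∝ 1/f ∝ 1/sin φ.
V₂ = V₁ · sin φ₁ / sin φ₂ = 35.0 × sin 47° / sin 73°
V₂ = 35.0 × 0.7314/0.9563 = 27 knots

27 knots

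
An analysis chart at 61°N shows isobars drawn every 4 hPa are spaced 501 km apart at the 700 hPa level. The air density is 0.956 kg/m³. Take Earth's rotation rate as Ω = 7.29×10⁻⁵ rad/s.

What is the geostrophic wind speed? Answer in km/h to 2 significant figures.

Coriolis parameter at 61°N:
f = 2Ω sin φ = 2 × 7.29×10⁻⁵ × sin 61° = 1.28×10⁻⁴ s⁻¹
Pressure gradient: |∂P/∂n| = 400 Pa / 501000 m = 7.98×10⁻⁴ Pa/m
Geostrophic balance (pressure-gradient force = Coriolis force):
V_g = (1/(fρ)) |∂P/∂n| = 7.98×10⁻⁴ / (1.28×10⁻⁴ × 0.956) = 6.55 m/s
Converting: 6.55 m/s × 3.6 = 24 km/h

24 km/h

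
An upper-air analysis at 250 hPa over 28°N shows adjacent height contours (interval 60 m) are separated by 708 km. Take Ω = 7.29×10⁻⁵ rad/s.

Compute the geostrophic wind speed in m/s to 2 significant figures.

Coriolis parameter at 28°N:
f = 2Ω sin φ = 2 × 7.29×10⁻⁵ × sin 28° = 6.84×10⁻⁵ s⁻¹
Height gradient: |∂Z/∂n| = 60 m / 708000 m = 8.47×10⁻⁵
On a pressure surface, geostrophic balance gives V_g = (g/f)|∂Z/∂n|:
V_g = 9.81 × 8.47×10⁻⁵ / 6.84×10⁻⁵ = 12.1 m/s

12 m/s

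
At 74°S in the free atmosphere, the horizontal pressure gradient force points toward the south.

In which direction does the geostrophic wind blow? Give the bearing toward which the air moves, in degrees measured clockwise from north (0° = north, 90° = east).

090°

The pressure-gradient force points toward the south (bearing 180°).
Geostrophic balance: in the Southern Hemisphere the Coriolis force deflects motion to the left, so the geostrophic wind blows 90° to the left of the pressure-gradient force (low pressure on the right).
Rotating 180° by 90° counterclockwise gives 090° — the wind blows toward the east.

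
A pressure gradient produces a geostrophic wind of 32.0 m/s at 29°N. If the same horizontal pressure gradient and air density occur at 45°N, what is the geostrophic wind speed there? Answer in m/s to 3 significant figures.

21.9 m/s

With the same pressure gradient and density, V_g ∝ 1/f ∝ 1/sin φ.
V₂ = V₁ · sin φ₁ / sin φ₂ = 32.0 × sin 29° / sin 45°
V₂ = 32.0 × 0.4848/0.7071 = 21.9 m/s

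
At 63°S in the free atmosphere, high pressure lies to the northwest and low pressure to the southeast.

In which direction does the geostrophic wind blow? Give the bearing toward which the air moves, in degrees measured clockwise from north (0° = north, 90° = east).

045°

The pressure-gradient force points toward the southeast (bearing 135°).
Geostrophic balance: in the Southern Hemisphere the Coriolis force deflects motion to the left, so the geostrophic wind blows 90° to the left of the pressure-gradient force (low pressure on the right).
Rotating 135° by 90° counterclockwise gives 045° — the wind blows toward the northeast.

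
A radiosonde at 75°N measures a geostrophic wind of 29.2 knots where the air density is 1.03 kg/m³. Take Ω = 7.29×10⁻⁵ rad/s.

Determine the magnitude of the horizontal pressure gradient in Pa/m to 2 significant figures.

Coriolis parameter at 75°N:
f = 2Ω sin φ = 2 × 7.29×10⁻⁵ × sin 75° = 1.41×10⁻⁴ s⁻¹
Wind speed in SI: 29.2 knots = 15.0 m/s
Geostrophic balance rearranged: |∂P/∂n| = f ρ V_g
|∂P/∂n| = 1.41×10⁻⁴ × 1.03 × 15.0 = 2.18×10⁻³ Pa/m

2.2×10⁻³ Pa/m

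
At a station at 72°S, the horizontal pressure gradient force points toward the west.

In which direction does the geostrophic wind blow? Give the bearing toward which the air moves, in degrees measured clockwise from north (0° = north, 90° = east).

The pressure-gradient force points toward the west (bearing 270°).
Geostrophic balance: in the Southern Hemisphere the Coriolis force deflects motion to the left, so the geostrophic wind blows 90° to the left of the pressure-gradient force (low pressure on the right).
Rotating 270° by 90° counterclockwise gives 180° — the wind blows toward the south.

180°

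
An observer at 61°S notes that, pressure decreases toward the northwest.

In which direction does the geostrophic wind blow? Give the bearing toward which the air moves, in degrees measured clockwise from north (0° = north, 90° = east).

225°

The pressure-gradient force points toward the northwest (bearing 315°).
Geostrophic balance: in the Southern Hemisphere the Coriolis force deflects motion to the left, so the geostrophic wind blows 90° to the left of the pressure-gradient force (low pressure on the right).
Rotating 315° by 90° counterclockwise gives 225° — the wind blows toward the southwest.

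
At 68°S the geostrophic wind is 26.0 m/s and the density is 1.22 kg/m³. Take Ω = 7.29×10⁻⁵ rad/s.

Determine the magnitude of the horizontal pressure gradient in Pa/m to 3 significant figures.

4.29×10⁻³ Pa/m

Coriolis parameter at 68°S:
f = 2Ω sin φ = 2 × 7.29×10⁻⁵ × sin 68° = 1.35×10⁻⁴ s⁻¹
Geostrophic balance rearranged: |∂P/∂n| = f ρ V_g
|∂P/∂n| = 1.35×10⁻⁴ × 1.22 × 26.0 = 4.29×10⁻³ Pa/m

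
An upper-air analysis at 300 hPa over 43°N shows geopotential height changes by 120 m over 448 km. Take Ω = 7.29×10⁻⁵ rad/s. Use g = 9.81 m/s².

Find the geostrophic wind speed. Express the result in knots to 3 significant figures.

51.4 knots

Coriolis parameter at 43°N:
f = 2Ω sin φ = 2 × 7.29×10⁻⁵ × sin 43° = 9.94×10⁻⁵ s⁻¹
Height gradient: |∂Z/∂n| = 120 m / 448000 m = 2.68×10⁻⁴
On a pressure surface, geostrophic balance gives V_g = (g/f)|∂Z/∂n|:
V_g = 9.81 × 2.68×10⁻⁴ / 9.94×10⁻⁵ = 26.4 m/s
Converting: 26.4 m/s × 1.944 = 51.4 knots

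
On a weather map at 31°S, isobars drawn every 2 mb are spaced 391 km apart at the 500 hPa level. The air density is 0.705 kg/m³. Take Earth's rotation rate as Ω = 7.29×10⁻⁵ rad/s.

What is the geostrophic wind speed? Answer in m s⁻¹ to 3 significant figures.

9.66 m s⁻¹

Coriolis parameter at 31°S:
f = 2Ω sin φ = 2 × 7.29×10⁻⁵ × sin 31° = 7.51×10⁻⁵ s⁻¹
Pressure gradient: |∂P/∂n| = 200 Pa / 391000 m = 5.12×10⁻⁴ Pa/m
Geostrophic balance (pressure-gradient force = Coriolis force):
V_g = (1/(fρ)) |∂P/∂n| = 5.12×10⁻⁴ / (7.51×10⁻⁵ × 0.705) = 9.66 m/s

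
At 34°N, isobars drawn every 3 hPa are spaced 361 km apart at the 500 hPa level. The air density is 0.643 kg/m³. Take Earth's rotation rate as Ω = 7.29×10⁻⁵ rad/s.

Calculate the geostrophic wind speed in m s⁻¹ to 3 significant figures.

15.9 m s⁻¹

Coriolis parameter at 34°N:
f = 2Ω sin φ = 2 × 7.29×10⁻⁵ × sin 34° = 8.15×10⁻⁵ s⁻¹
Pressure gradient: |∂P/∂n| = 300 Pa / 361000 m = 8.31×10⁻⁴ Pa/m
Geostrophic balance (pressure-gradient force = Coriolis force):
V_g = (1/(fρ)) |∂P/∂n| = 8.31×10⁻⁴ / (8.15×10⁻⁵ × 0.643) = 15.9 m/s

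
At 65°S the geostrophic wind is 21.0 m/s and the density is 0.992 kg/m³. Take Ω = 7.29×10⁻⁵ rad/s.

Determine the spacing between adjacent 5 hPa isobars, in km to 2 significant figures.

Coriolis parameter at 65°S:
f = 2Ω sin φ = 2 × 7.29×10⁻⁵ × sin 65° = 1.32×10⁻⁴ s⁻¹
Geostrophic balance rearranged: |∂P/∂n| = f ρ V_g
|∂P/∂n| = 1.32×10⁻⁴ × 0.992 × 21.0 = 2.75×10⁻³ Pa/m
Isobar spacing: Δn = ΔP/|∂P/∂n| = 500 Pa / 2.75×10⁻³ Pa/m = 181638 m ≈ 180 km

180 km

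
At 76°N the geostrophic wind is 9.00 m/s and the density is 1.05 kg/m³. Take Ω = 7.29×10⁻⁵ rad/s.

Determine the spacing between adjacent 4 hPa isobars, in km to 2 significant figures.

300 km

Coriolis parameter at 76°N:
f = 2Ω sin φ = 2 × 7.29×10⁻⁵ × sin 76° = 1.41×10⁻⁴ s⁻¹
Geostrophic balance rearranged: |∂P/∂n| = f ρ V_g
|∂P/∂n| = 1.41×10⁻⁴ × 1.05 × 9.00 = 1.34×10⁻³ Pa/m
Isobar spacing: Δn = ΔP/|∂P/∂n| = 400 Pa / 1.34×10⁻³ Pa/m = 299203 m ≈ 300 km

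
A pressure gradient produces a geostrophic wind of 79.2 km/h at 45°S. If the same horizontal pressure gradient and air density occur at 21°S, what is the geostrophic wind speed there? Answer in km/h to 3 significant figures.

156 km/h

With the same pressure gradient and density, V_g ∝ 1/f ∝ 1/sin φ.
V₂ = V₁ · sin φ₁ / sin φ₂ = 79.2 × sin 45° / sin 21°
V₂ = 79.2 × 0.7071/0.3584 = 156 km/h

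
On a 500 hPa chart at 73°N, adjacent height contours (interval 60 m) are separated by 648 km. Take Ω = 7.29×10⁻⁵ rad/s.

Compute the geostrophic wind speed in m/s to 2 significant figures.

Coriolis parameter at 73°N:
f = 2Ω sin φ = 2 × 7.29×10⁻⁵ × sin 73° = 1.39×10⁻⁴ s⁻¹
Height gradient: |∂Z/∂n| = 60 m / 648000 m = 9.26×10⁻⁵
On a pressure surface, geostrophic balance gives V_g = (g/f)|∂Z/∂n|:
V_g = 9.81 × 9.26×10⁻⁵ / 1.39×10⁻⁴ = 6.51 m/s

6.5 m/s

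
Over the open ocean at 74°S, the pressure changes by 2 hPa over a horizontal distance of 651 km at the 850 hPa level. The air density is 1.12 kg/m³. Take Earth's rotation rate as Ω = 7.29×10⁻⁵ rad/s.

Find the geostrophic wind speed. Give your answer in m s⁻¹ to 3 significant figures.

Coriolis parameter at 74°S:
f = 2Ω sin φ = 2 × 7.29×10⁻⁵ × sin 74° = 1.40×10⁻⁴ s⁻¹
Pressure gradient: |∂P/∂n| = 200 Pa / 651000 m = 3.07×10⁻⁴ Pa/m
Geostrophic balance (pressure-gradient force = Coriolis force):
V_g = (1/(fρ)) |∂P/∂n| = 3.07×10⁻⁴ / (1.40×10⁻⁴ × 1.12) = 1.96 m/s

1.96 m s⁻¹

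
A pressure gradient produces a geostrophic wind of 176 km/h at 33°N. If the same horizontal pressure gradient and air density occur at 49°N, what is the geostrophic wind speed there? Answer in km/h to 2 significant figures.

130 km/h

With the same pressure gradient and density, V_g ∝ 1/f ∝ 1/sin φ.
V₂ = V₁ · sin φ₁ / sin φ₂ = 176 × sin 33° / sin 49°
V₂ = 176 × 0.5446/0.7547 = 130 km/h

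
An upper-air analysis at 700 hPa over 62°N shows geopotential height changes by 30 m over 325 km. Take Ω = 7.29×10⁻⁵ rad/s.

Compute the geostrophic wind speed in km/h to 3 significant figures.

Coriolis parameter at 62°N:
f = 2Ω sin φ = 2 × 7.29×10⁻⁵ × sin 62° = 1.29×10⁻⁴ s⁻¹
Height gradient: |∂Z/∂n| = 30 m / 325000 m = 9.23×10⁻⁵
On a pressure surface, geostrophic balance gives V_g = (g/f)|∂Z/∂n|:
V_g = 9.81 × 9.23×10⁻⁵ / 1.29×10⁻⁴ = 7.03 m/s
Converting: 7.03 m/s × 3.6 = 25.3 km/h

25.3 km/h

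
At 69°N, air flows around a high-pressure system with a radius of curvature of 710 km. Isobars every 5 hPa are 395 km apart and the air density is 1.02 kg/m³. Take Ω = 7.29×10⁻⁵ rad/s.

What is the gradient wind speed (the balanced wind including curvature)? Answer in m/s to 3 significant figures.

Coriolis parameter at 69°N:
f = 2Ω sin φ = 2 × 7.29×10⁻⁵ × sin 69° = 1.36×10⁻⁴ s⁻¹
Pressure gradient: |∂P/∂n| = 500 Pa / 395000 m = 1.27×10⁻³ Pa/m
Geostrophic speed: V_g = |∂P/∂n|/(fρ) = 1.27×10⁻³/(1.36×10⁻⁴ × 1.02) = 9.12 m/s
Around a high, pressure-gradient force acts outward with centrifugal, so Coriolis balances both:
fV = (1/ρ)|∂P/∂n| + V²/R  →  V² − fR·V + fR·V_g = 0
With fR = 1.36×10⁻⁴ × 710×10³ m = 96.6 m/s:
V = [fR − √((fR)² − 4 fR V_g)]/2 = [96.6 − √(96.6² − 4×96.6×9.12)]/2 = 10.2 m/s
Supergeostrophic (V > V_g = 9.12 m/s), as expected around a high.

10.2 m/s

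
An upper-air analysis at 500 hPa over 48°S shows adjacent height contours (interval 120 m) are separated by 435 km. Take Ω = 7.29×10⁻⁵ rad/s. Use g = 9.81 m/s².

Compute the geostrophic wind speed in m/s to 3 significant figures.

Coriolis parameter at 48°S:
f = 2Ω sin φ = 2 × 7.29×10⁻⁵ × sin 48° = 1.08×10⁻⁴ s⁻¹
Height gradient: |∂Z/∂n| = 120 m / 435000 m = 2.76×10⁻⁴
On a pressure surface, geostrophic balance gives V_g = (g/f)|∂Z/∂n|:
V_g = 9.81 × 2.76×10⁻⁴ / 1.08×10⁻⁴ = 25.0 m/s

25.0 m/s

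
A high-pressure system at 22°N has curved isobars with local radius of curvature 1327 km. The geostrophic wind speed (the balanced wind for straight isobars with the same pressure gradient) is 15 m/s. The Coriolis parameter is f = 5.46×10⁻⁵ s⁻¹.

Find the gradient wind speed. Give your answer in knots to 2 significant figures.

41 knots

Around a high, pressure-gradient force acts outward with centrifugal, so Coriolis balances both:
fV = (1/ρ)|∂P/∂n| + V²/R  →  V² − fR·V + fR·V_g = 0
With fR = 5.46×10⁻⁵ × 1327×10³ m = 72.5 m/s:
V = [fR − √((fR)² − 4 fR V_g)]/2 = [72.5 − √(72.5² − 4×72.5×15)]/2 = 21.2 m/s
Supergeostrophic (V > V_g = 15 m/s), as expected around a high.
Converting: 21.2 m/s × 1.944 = 41 knots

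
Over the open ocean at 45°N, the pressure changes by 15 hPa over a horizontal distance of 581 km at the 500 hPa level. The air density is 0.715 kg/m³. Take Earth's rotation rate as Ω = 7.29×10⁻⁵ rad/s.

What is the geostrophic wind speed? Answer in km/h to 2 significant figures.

Coriolis parameter at 45°N:
f = 2Ω sin φ = 2 × 7.29×10⁻⁵ × sin 45° = 1.03×10⁻⁴ s⁻¹
Pressure gradient: |∂P/∂n| = 1500 Pa / 581000 m = 2.58×10⁻³ Pa/m
Geostrophic balance (pressure-gradient force = Coriolis force):
V_g = (1/(fρ)) |∂P/∂n| = 2.58×10⁻³ / (1.03×10⁻⁴ × 0.715) = 35.0 m/s
Converting: 35.0 m/s × 3.6 = 130 km/h

130 km/h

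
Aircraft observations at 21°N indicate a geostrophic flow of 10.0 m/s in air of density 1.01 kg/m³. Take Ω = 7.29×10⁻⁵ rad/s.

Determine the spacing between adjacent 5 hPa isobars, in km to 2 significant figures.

Coriolis parameter at 21°N:
f = 2Ω sin φ = 2 × 7.29×10⁻⁵ × sin 21° = 5.23×10⁻⁵ s⁻¹
Geostrophic balance rearranged: |∂P/∂n| = f ρ V_g
|∂P/∂n| = 5.23×10⁻⁵ × 1.01 × 10.0 = 5.28×10⁻⁴ Pa/m
Isobar spacing: Δn = ΔP/|∂P/∂n| = 500 Pa / 5.28×10⁻⁴ Pa/m = 947462 m ≈ 950 km

950 km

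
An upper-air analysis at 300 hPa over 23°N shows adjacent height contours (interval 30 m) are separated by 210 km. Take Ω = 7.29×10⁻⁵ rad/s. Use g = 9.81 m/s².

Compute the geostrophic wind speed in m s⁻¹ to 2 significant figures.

25 m s⁻¹

Coriolis parameter at 23°N:
f = 2Ω sin φ = 2 × 7.29×10⁻⁵ × sin 23° = 5.70×10⁻⁵ s⁻¹
Height gradient: |∂Z/∂n| = 30 m / 210000 m = 1.43×10⁻⁴
On a pressure surface, geostrophic balance gives V_g = (g/f)|∂Z/∂n|:
V_g = 9.81 × 1.43×10⁻⁴ / 5.70×10⁻⁵ = 24.6 m/s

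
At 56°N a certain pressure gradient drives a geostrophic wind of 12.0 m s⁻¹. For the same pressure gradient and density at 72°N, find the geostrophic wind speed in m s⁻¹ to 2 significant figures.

With the same pressure gradient and density, V_g ∝ 1/f ∝ 1/sin φ.
V₂ = V₁ · sin φ₁ / sin φ₂ = 12.0 × sin 56° / sin 72°
V₂ = 12.0 × 0.8290/0.9511 = 10 m s⁻¹

10 m s⁻¹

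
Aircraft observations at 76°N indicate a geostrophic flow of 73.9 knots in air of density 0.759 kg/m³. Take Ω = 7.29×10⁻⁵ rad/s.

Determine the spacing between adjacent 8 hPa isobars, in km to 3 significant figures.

Coriolis parameter at 76°N:
f = 2Ω sin φ = 2 × 7.29×10⁻⁵ × sin 76° = 1.41×10⁻⁴ s⁻¹
Wind speed in SI: 73.9 knots = 38.0 m/s
Geostrophic balance rearranged: |∂P/∂n| = f ρ V_g
|∂P/∂n| = 1.41×10⁻⁴ × 0.759 × 38.0 = 4.08×10⁻³ Pa/m
Isobar spacing: Δn = ΔP/|∂P/∂n| = 800 Pa / 4.08×10⁻³ Pa/m = 195977 m ≈ 196 km

196 km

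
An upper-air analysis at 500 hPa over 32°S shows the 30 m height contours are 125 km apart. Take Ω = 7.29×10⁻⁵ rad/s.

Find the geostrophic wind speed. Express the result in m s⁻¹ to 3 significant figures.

30.5 m s⁻¹

Coriolis parameter at 32°S:
f = 2Ω sin φ = 2 × 7.29×10⁻⁵ × sin 32° = 7.73×10⁻⁵ s⁻¹
Height gradient: |∂Z/∂n| = 30 m / 125000 m = 2.40×10⁻⁴
On a pressure surface, geostrophic balance gives V_g = (g/f)|∂Z/∂n|:
V_g = 9.81 × 2.40×10⁻⁴ / 7.73×10⁻⁵ = 30.5 m/s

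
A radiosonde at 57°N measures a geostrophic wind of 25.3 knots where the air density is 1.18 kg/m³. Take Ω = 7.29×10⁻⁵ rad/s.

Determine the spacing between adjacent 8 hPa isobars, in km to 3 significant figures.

426 km

Coriolis parameter at 57°N:
f = 2Ω sin φ = 2 × 7.29×10⁻⁵ × sin 57° = 1.22×10⁻⁴ s⁻¹
Wind speed in SI: 25.3 knots = 13.0 m/s
Geostrophic balance rearranged: |∂P/∂n| = f ρ V_g
|∂P/∂n| = 1.22×10⁻⁴ × 1.18 × 13.0 = 1.88×10⁻³ Pa/m
Isobar spacing: Δn = ΔP/|∂P/∂n| = 800 Pa / 1.88×10⁻³ Pa/m = 425991 m ≈ 426 km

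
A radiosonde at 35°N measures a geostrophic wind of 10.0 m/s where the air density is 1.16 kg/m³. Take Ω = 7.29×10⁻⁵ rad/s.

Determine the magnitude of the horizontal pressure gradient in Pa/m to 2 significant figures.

9.7×10⁻⁴ Pa/m

Coriolis parameter at 35°N:
f = 2Ω sin φ = 2 × 7.29×10⁻⁵ × sin 35° = 8.36×10⁻⁵ s⁻¹
Geostrophic balance rearranged: |∂P/∂n| = f ρ V_g
|∂P/∂n| = 8.36×10⁻⁵ × 1.16 × 10.0 = 9.70×10⁻⁴ Pa/m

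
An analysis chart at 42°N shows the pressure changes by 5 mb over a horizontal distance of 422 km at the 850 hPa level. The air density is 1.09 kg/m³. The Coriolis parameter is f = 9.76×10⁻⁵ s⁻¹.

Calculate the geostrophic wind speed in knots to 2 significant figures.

Pressure gradient: |∂P/∂n| = 500 Pa / 422000 m = 1.18×10⁻³ Pa/m
Geostrophic balance (pressure-gradient force = Coriolis force):
V_g = (1/(fρ)) |∂P/∂n| = 1.18×10⁻³ / (9.76×10⁻⁵ × 1.09) = 11.1 m/s
Converting: 11.1 m/s × 1.944 = 22 knots

22 knots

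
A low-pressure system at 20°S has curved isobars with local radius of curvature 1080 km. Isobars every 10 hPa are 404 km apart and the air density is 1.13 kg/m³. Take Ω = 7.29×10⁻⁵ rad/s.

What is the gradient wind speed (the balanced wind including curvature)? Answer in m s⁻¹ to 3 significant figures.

Coriolis parameter at 20°S:
f = 2Ω sin φ = 2 × 7.29×10⁻⁵ × sin 20° = 4.99×10⁻⁵ s⁻¹
Pressure gradient: |∂P/∂n| = 1000 Pa / 404000 m = 2.48×10⁻³ Pa/m
Geostrophic speed: V_g = |∂P/∂n|/(fρ) = 2.48×10⁻³/(4.99×10⁻⁵ × 1.13) = 43.9 m/s
Around a low, centrifugal force acts outward with Coriolis, so pressure-gradient force balances both:
(1/ρ)|∂P/∂n| = fV + V²/R  →  V² + fR·V − fR·V_g = 0
With fR = 4.99×10⁻⁵ × 1080×10³ m = 53.9 m/s:
V = [−fR + √((fR)² + 4 fR V_g)]/2 = [−53.9 + √(53.9² + 4×53.9×43.9)]/2 = 28.7 m/s
Subgeostrophic (V < V_g = 43.9 m/s), as expected around a low.

28.7 m s⁻¹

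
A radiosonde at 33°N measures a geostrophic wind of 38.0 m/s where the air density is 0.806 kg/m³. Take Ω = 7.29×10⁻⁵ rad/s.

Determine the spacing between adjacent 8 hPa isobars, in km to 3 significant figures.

329 km

Coriolis parameter at 33°N:
f = 2Ω sin φ = 2 × 7.29×10⁻⁵ × sin 33° = 7.94×10⁻⁵ s⁻¹
Geostrophic balance rearranged: |∂P/∂n| = f ρ V_g
|∂P/∂n| = 7.94×10⁻⁵ × 0.806 × 38.0 = 2.43×10⁻³ Pa/m
Isobar spacing: Δn = ΔP/|∂P/∂n| = 800 Pa / 2.43×10⁻³ Pa/m = 328931 m ≈ 329 km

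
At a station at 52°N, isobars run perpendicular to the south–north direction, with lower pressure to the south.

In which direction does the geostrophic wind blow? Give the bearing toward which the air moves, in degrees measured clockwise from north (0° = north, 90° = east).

The pressure-gradient force points toward the south (bearing 180°).
Geostrophic balance: in the Northern Hemisphere the Coriolis force deflects motion to the right, so the geostrophic wind blows 90° to the right of the pressure-gradient force (low pressure on the left).
Rotating 180° by 90° clockwise gives 270° — the wind blows toward the west.

270°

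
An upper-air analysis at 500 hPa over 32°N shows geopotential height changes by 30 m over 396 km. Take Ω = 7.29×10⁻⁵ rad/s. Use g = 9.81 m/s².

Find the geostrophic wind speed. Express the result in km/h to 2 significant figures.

35 km/h

Coriolis parameter at 32°N:
f = 2Ω sin φ = 2 × 7.29×10⁻⁵ × sin 32° = 7.73×10⁻⁵ s⁻¹
Height gradient: |∂Z/∂n| = 30 m / 396000 m = 7.58×10⁻⁵
On a pressure surface, geostrophic balance gives V_g = (g/f)|∂Z/∂n|:
V_g = 9.81 × 7.58×10⁻⁵ / 7.73×10⁻⁵ = 9.62 m/s
Converting: 9.62 m/s × 3.6 = 35 km/h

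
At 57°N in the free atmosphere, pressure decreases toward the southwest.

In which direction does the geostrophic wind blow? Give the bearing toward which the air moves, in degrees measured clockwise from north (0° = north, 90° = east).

315°

The pressure-gradient force points toward the southwest (bearing 225°).
Geostrophic balance: in the Northern Hemisphere the Coriolis force deflects motion to the right, so the geostrophic wind blows 90° to the right of the pressure-gradient force (low pressure on the left).
Rotating 225° by 90° clockwise gives 315° — the wind blows toward the northwest.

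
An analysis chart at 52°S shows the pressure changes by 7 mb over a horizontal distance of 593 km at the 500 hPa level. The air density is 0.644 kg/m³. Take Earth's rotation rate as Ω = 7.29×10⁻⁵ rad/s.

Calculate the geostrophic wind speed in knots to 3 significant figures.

31.0 knots

Coriolis parameter at 52°S:
f = 2Ω sin φ = 2 × 7.29×10⁻⁵ × sin 52° = 1.15×10⁻⁴ s⁻¹
Pressure gradient: |∂P/∂n| = 700 Pa / 593000 m = 1.18×10⁻³ Pa/m
Geostrophic balance (pressure-gradient force = Coriolis force):
V_g = (1/(fρ)) |∂P/∂n| = 1.18×10⁻³ / (1.15×10⁻⁴ × 0.644) = 16.0 m/s
Converting: 16.0 m/s × 1.944 = 31.0 knots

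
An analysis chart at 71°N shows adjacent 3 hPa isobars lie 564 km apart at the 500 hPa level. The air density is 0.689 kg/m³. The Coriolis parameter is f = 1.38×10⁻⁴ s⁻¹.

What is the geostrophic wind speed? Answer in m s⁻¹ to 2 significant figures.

Pressure gradient: |∂P/∂n| = 300 Pa / 564000 m = 5.32×10⁻⁴ Pa/m
Geostrophic balance (pressure-gradient force = Coriolis force):
V_g = (1/(fρ)) |∂P/∂n| = 5.32×10⁻⁴ / (1.38×10⁻⁴ × 0.689) = 5.59 m/s

5.6 m s⁻¹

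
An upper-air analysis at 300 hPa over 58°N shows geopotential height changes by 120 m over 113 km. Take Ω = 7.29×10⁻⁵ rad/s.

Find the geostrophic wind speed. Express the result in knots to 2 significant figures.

Coriolis parameter at 58°N:
f = 2Ω sin φ = 2 × 7.29×10⁻⁵ × sin 58° = 1.24×10⁻⁴ s⁻¹
Height gradient: |∂Z/∂n| = 120 m / 113000 m = 1.06×10⁻³
On a pressure surface, geostrophic balance gives V_g = (g/f)|∂Z/∂n|:
V_g = 9.81 × 1.06×10⁻³ / 1.24×10⁻⁴ = 84.3 m/s
Converting: 84.3 m/s × 1.944 = 160 knots

160 knots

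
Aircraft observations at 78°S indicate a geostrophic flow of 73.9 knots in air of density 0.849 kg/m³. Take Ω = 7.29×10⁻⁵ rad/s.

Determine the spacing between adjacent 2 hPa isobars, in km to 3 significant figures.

Coriolis parameter at 78°S:
f = 2Ω sin φ = 2 × 7.29×10⁻⁵ × sin 78° = 1.43×10⁻⁴ s⁻¹
Wind speed in SI: 73.9 knots = 38.0 m/s
Geostrophic balance rearranged: |∂P/∂n| = f ρ V_g
|∂P/∂n| = 1.43×10⁻⁴ × 0.849 × 38.0 = 4.60×10⁻³ Pa/m
Isobar spacing: Δn = ΔP/|∂P/∂n| = 200 Pa / 4.60×10⁻³ Pa/m = 43449 m ≈ 43.4 km

43.4 km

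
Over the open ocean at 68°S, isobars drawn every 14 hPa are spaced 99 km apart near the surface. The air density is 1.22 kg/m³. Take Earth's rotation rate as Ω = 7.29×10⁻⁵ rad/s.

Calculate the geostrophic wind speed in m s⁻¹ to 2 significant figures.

Coriolis parameter at 68°S:
f = 2Ω sin φ = 2 × 7.29×10⁻⁵ × sin 68° = 1.35×10⁻⁴ s⁻¹
Pressure gradient: |∂P/∂n| = 1400 Pa / 99000 m = 1.41×10⁻² Pa/m
Geostrophic balance (pressure-gradient force = Coriolis force):
V_g = (1/(fρ)) |∂P/∂n| = 1.41×10⁻² / (1.35×10⁻⁴ × 1.22) = 85.7 m/s

86 m s⁻¹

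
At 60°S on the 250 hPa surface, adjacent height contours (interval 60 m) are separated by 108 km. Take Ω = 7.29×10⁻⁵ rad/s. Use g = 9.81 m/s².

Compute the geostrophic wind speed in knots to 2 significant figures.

Coriolis parameter at 60°S:
f = 2Ω sin φ = 2 × 7.29×10⁻⁵ × sin 60° = 1.26×10⁻⁴ s⁻¹
Height gradient: |∂Z/∂n| = 60 m / 108000 m = 5.56×10⁻⁴
On a pressure surface, geostrophic balance gives V_g = (g/f)|∂Z/∂n|:
V_g = 9.81 × 5.56×10⁻⁴ / 1.26×10⁻⁴ = 43.2 m/s
Converting: 43.2 m/s × 1.944 = 84 knots

84 knots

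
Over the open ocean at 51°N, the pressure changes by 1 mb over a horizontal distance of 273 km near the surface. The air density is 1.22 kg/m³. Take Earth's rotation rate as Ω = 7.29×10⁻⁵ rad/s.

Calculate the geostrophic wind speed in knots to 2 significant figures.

Coriolis parameter at 51°N:
f = 2Ω sin φ = 2 × 7.29×10⁻⁵ × sin 51° = 1.13×10⁻⁴ s⁻¹
Pressure gradient: |∂P/∂n| = 100 Pa / 273000 m = 3.66×10⁻⁴ Pa/m
Geostrophic balance (pressure-gradient force = Coriolis force):
V_g = (1/(fρ)) |∂P/∂n| = 3.66×10⁻⁴ / (1.13×10⁻⁴ × 1.22) = 2.65 m/s
Converting: 2.65 m/s × 1.944 = 5.2 knots

5.2 knots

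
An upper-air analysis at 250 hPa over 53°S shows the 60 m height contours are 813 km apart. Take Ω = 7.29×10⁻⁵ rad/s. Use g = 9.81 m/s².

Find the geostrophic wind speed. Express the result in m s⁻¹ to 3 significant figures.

6.22 m s⁻¹

Coriolis parameter at 53°S:
f = 2Ω sin φ = 2 × 7.29×10⁻⁵ × sin 53° = 1.16×10⁻⁴ s⁻¹
Height gradient: |∂Z/∂n| = 60 m / 813000 m = 7.38×10⁻⁵
On a pressure surface, geostrophic balance gives V_g = (g/f)|∂Z/∂n|:
V_g = 9.81 × 7.38×10⁻⁵ / 1.16×10⁻⁴ = 6.22 m/s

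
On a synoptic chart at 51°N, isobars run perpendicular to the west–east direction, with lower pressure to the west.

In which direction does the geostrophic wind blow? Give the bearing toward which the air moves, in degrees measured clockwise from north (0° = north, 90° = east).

000°

The pressure-gradient force points toward the west (bearing 270°).
Geostrophic balance: in the Northern Hemisphere the Coriolis force deflects motion to the right, so the geostrophic wind blows 90° to the right of the pressure-gradient force (low pressure on the left).
Rotating 270° by 90° clockwise gives 000° — the wind blows toward the north.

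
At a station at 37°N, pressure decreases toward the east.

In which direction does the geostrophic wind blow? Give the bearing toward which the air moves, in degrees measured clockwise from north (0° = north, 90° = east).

180°

The pressure-gradient force points toward the east (bearing 090°).
Geostrophic balance: in the Northern Hemisphere the Coriolis force deflects motion to the right, so the geostrophic wind blows 90° to the right of the pressure-gradient force (low pressure on the left).
Rotating 090° by 90° clockwise gives 180° — the wind blows toward the south.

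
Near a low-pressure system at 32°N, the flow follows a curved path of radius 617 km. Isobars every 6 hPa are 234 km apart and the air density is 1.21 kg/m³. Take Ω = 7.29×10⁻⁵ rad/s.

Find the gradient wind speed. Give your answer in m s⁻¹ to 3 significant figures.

19.5 m s⁻¹

Coriolis parameter at 32°N:
f = 2Ω sin φ = 2 × 7.29×10⁻⁵ × sin 32° = 7.73×10⁻⁵ s⁻¹
Pressure gradient: |∂P/∂n| = 600 Pa / 234000 m = 2.56×10⁻³ Pa/m
Geostrophic speed: V_g = |∂P/∂n|/(fρ) = 2.56×10⁻³/(7.73×10⁻⁵ × 1.21) = 27.4 m/s
Around a low, centrifugal force acts outward with Coriolis, so pressure-gradient force balances both:
(1/ρ)|∂P/∂n| = fV + V²/R  →  V² + fR·V − fR·V_g = 0
With fR = 7.73×10⁻⁵ × 617×10³ m = 47.7 m/s:
V = [−fR + √((fR)² + 4 fR V_g)]/2 = [−47.7 + √(47.7² + 4×47.7×27.4)]/2 = 19.5 m/s
Subgeostrophic (V < V_g = 27.4 m/s), as expected around a low.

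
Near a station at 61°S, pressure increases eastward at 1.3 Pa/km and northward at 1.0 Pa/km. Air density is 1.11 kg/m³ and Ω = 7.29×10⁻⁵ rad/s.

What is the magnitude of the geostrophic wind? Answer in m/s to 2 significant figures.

12 m/s

Coriolis parameter at 61°S:
f = 2Ω sin φ = 2 × 7.29×10⁻⁵ × sin 61° = 1.28×10⁻⁴ s⁻¹
In the Southern Hemisphere f is negative: f = −1.28×10⁻⁴ s⁻¹.
Component geostrophic relations (x east, y north):
u_g = −(1/(fρ)) ∂P/∂y,  v_g = (1/(fρ)) ∂P/∂x
u_g = −(1.0×10⁻³)/(−1.28×10⁻⁴ × 1.11) = 7.06 m/s;  v_g = (1.3×10⁻³)/(−1.28×10⁻⁴ × 1.11) = −9.18 m/s
|V_g| = √(u_g² + v_g²) = 11.6 m/s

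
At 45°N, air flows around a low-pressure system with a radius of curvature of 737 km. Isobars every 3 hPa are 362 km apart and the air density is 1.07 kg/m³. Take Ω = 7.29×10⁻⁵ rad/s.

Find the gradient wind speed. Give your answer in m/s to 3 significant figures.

Coriolis parameter at 45°N:
f = 2Ω sin φ = 2 × 7.29×10⁻⁵ × sin 45° = 1.03×10⁻⁴ s⁻¹
Pressure gradient: |∂P/∂n| = 300 Pa / 362000 m = 8.29×10⁻⁴ Pa/m
Geostrophic speed: V_g = |∂P/∂n|/(fρ) = 8.29×10⁻⁴/(1.03×10⁻⁴ × 1.07) = 7.51 m/s
Around a low, centrifugal force acts outward with Coriolis, so pressure-gradient force balances both:
(1/ρ)|∂P/∂n| = fV + V²/R  →  V² + fR·V − fR·V_g = 0
With fR = 1.03×10⁻⁴ × 737×10³ m = 76.0 m/s:
V = [−fR + √((fR)² + 4 fR V_g)]/2 = [−76.0 + √(76.0² + 4×76.0×7.51)]/2 = 6.89 m/s
Subgeostrophic (V < V_g = 7.51 m/s), as expected around a low.

6.89 m/s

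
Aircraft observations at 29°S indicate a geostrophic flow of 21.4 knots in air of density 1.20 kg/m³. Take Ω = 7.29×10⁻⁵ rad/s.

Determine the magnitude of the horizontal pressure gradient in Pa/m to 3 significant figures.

9.34×10⁻⁴ Pa/m

Coriolis parameter at 29°S:
f = 2Ω sin φ = 2 × 7.29×10⁻⁵ × sin 29° = 7.07×10⁻⁵ s⁻¹
Wind speed in SI: 21.4 knots = 11.0 m/s
Geostrophic balance rearranged: |∂P/∂n| = f ρ V_g
|∂P/∂n| = 7.07×10⁻⁵ × 1.20 × 11.0 = 9.34×10⁻⁴ Pa/m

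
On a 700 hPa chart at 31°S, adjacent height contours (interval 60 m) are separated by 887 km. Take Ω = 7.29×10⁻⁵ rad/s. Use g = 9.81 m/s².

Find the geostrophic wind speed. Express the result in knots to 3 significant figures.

17.2 knots

Coriolis parameter at 31°S:
f = 2Ω sin φ = 2 × 7.29×10⁻⁵ × sin 31° = 7.51×10⁻⁵ s⁻¹
Height gradient: |∂Z/∂n| = 60 m / 887000 m = 6.76×10⁻⁵
On a pressure surface, geostrophic balance gives V_g = (g/f)|∂Z/∂n|:
V_g = 9.81 × 6.76×10⁻⁵ / 7.51×10⁻⁵ = 8.84 m/s
Converting: 8.84 m/s × 1.944 = 17.2 knots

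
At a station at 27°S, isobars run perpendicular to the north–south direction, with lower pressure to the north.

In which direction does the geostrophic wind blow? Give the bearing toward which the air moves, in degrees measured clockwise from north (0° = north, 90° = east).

270°

The pressure-gradient force points toward the north (bearing 000°).
Geostrophic balance: in the Southern Hemisphere the Coriolis force deflects motion to the left, so the geostrophic wind blows 90° to the left of the pressure-gradient force (low pressure on the right).
Rotating 000° by 90° counterclockwise gives 270° — the wind blows toward the west.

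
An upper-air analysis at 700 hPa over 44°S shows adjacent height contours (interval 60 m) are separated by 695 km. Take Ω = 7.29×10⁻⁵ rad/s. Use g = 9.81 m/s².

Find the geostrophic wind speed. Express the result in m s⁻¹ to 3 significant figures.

8.36 m s⁻¹

Coriolis parameter at 44°S:
f = 2Ω sin φ = 2 × 7.29×10⁻⁵ × sin 44° = 1.01×10⁻⁴ s⁻¹
Height gradient: |∂Z/∂n| = 60 m / 695000 m = 8.63×10⁻⁵
On a pressure surface, geostrophic balance gives V_g = (g/f)|∂Z/∂n|:
V_g = 9.81 × 8.63×10⁻⁵ / 1.01×10⁻⁴ = 8.36 m/s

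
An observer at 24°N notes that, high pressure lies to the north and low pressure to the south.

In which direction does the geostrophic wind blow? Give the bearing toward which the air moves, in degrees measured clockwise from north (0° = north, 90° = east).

270°

The pressure-gradient force points toward the south (bearing 180°).
Geostrophic balance: in the Northern Hemisphere the Coriolis force deflects motion to the right, so the geostrophic wind blows 90° to the right of the pressure-gradient force (low pressure on the left).
Rotating 180° by 90° clockwise gives 270° — the wind blows toward the west.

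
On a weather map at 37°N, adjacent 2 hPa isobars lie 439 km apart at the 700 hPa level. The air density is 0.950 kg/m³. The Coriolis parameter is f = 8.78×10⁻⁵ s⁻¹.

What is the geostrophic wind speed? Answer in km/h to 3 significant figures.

19.7 km/h

Pressure gradient: |∂P/∂n| = 200 Pa / 439000 m = 4.56×10⁻⁴ Pa/m
Geostrophic balance (pressure-gradient force = Coriolis force):
V_g = (1/(fρ)) |∂P/∂n| = 4.56×10⁻⁴ / (8.78×10⁻⁵ × 0.950) = 5.46 m/s
Converting: 5.46 m/s × 3.6 = 19.7 km/h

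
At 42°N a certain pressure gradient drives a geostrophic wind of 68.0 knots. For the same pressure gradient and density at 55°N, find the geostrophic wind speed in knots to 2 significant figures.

With the same pressure gradient and density, V_g ∝ 1/f ∝ 1/sin φ.
V₂ = V₁ · sin φ₁ / sin φ₂ = 68.0 × sin 42° / sin 55°
V₂ = 68.0 × 0.6691/0.8192 = 56 knots

56 knots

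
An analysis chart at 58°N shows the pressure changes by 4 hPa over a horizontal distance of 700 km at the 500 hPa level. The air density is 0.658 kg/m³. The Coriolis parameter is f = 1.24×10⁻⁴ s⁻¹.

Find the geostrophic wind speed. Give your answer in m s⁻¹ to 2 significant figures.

7.0 m s⁻¹

Pressure gradient: |∂P/∂n| = 400 Pa / 700000 m = 5.71×10⁻⁴ Pa/m
Geostrophic balance (pressure-gradient force = Coriolis force):
V_g = (1/(fρ)) |∂P/∂n| = 5.71×10⁻⁴ / (1.24×10⁻⁴ × 0.658) = 7.00 m/s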